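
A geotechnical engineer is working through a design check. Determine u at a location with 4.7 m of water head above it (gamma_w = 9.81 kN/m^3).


Using u = gamma_w * h_w
u = 9.81 * 4.7
u = 46.11 kPa


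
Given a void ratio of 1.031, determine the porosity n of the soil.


Using the relation n = e / (1 + e)
n = 1.031 / (1 + 1.031)
n = 1.031 / 2.031
n = 0.5076


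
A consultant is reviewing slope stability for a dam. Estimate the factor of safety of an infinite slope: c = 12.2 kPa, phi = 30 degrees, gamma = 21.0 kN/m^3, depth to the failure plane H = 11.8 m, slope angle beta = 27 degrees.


Result: 1.255

Derivation:
Using Fs = c / (gamma*H*sin(beta)*cos(beta)) + tan(phi)/tan(beta)
Cohesion contribution = 12.2 / (21.0*11.8*sin(27)*cos(27))
Cohesion contribution = 0.121711
Friction contribution = tan(30)/tan(27) = 1.13311
Fs = 0.121711 + 1.13311
Fs = 1.255


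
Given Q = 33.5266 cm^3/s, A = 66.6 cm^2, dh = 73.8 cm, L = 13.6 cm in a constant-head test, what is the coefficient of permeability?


Result: 0.092768 cm/s

Derivation:
Compute hydraulic gradient:
i = dh / L = 73.8 / 13.6 = 5.42647
Then apply Darcy's law:
k = Q / (A * i)
k = 33.5266 / (66.6 * 5.42647)
k = 33.5266 / 361.403
k = 0.092768 cm/s


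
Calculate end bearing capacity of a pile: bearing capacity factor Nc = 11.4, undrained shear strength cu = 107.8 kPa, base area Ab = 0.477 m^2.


Using Qb = Nc * cu * Ab
Qb = 11.4 * 107.8 * 0.477
Qb = 586.19 kN


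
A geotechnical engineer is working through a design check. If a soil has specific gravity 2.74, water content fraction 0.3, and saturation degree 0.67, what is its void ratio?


Using the relation e = Gs * w / S
e = 2.74 * 0.3 / 0.67
e = 1.2269


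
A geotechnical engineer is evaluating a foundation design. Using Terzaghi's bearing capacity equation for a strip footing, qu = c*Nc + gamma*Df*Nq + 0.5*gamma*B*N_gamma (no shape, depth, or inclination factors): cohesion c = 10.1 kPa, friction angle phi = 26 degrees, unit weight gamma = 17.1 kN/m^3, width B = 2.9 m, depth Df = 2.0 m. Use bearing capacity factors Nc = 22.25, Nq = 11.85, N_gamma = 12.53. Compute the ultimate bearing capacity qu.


Compute qu = c*Nc + gamma*Df*Nq + 0.5*gamma*B*N_gamma
Term 1: 10.1 * 22.25 = 224.725
Term 2: 17.1 * 2.0 * 11.85 = 405.27
Term 3: 0.5 * 17.1 * 2.9 * 12.53 = 310.68135
qu = 224.725 + 405.27 + 310.68135
qu = 940.68 kPa


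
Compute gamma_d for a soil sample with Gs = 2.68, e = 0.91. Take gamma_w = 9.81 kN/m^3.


Using gamma_d = Gs * gamma_w / (1 + e)
gamma_d = 2.68 * 9.81 / (1 + 0.91)
gamma_d = 2.68 * 9.81 / 1.91
gamma_d = 13.765 kN/m^3


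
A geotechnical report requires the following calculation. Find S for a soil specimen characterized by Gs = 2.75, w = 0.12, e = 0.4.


Result: 0.825

Derivation:
Using S = Gs * w / e
S = 2.75 * 0.12 / 0.4
S = 0.825


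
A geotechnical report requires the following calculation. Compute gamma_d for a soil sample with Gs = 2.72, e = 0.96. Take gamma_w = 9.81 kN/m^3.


Result: 13.614 kN/m^3

Derivation:
Using gamma_d = Gs * gamma_w / (1 + e)
gamma_d = 2.72 * 9.81 / (1 + 0.96)
gamma_d = 2.72 * 9.81 / 1.96
gamma_d = 13.614 kN/m^3


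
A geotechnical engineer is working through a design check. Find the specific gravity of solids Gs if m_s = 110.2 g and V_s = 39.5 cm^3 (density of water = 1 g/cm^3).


Using Gs = m_s / (V_s * rho_w)
Since rho_w = 1 g/cm^3:
Gs = 110.2 / 39.5
Gs = 2.79


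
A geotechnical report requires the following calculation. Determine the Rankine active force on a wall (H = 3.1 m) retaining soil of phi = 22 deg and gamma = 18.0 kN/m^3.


Compute active earth pressure coefficient:
Ka = tan^2(45 - phi/2) = tan^2(34.0) = 0.454962
Compute active force:
Pa = 0.5 * Ka * gamma * H^2
Pa = 0.5 * 0.454962 * 18.0 * 3.1^2
Pa = 39.35 kN/m


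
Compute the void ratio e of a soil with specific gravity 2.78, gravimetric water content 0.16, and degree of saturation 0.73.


Using the relation e = Gs * w / S
e = 2.78 * 0.16 / 0.73
e = 0.6093


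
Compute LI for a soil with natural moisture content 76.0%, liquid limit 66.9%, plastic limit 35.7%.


Result: 1.292

Derivation:
First compute the plasticity index:
PI = LL - PL = 66.9 - 35.7 = 31.2
Then compute the liquidity index:
LI = (w - PL) / PI
LI = (76.0 - 35.7) / 31.2
LI = 1.292


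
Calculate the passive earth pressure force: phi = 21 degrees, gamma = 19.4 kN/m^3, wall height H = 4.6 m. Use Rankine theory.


Compute passive earth pressure coefficient:
Kp = tan^2(45 + phi/2) = tan^2(55.5) = 2.117051
Compute passive force:
Pp = 0.5 * Kp * gamma * H^2
Pp = 0.5 * 2.117051 * 19.4 * 4.6^2
Pp = 434.53 kN/m


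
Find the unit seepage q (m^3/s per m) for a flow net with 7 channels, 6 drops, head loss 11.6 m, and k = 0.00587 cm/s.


Result: 0.0007944 m^3/s per m

Derivation:
Convert k to m/s for unit consistency with H:
k = 0.00587 cm/s = 0.00587 / 100 m/s = 5.87e-05 m/s
Using q = k * H * Nf / Nd
Nf / Nd = 7 / 6 = 1.1667
q = 5.87e-05 * 11.6 * 1.1667
q = 0.0007944 m^3/s per m


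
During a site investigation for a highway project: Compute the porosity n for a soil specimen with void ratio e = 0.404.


Using the relation n = e / (1 + e)
n = 0.404 / (1 + 0.404)
n = 0.404 / 1.404
n = 0.2877


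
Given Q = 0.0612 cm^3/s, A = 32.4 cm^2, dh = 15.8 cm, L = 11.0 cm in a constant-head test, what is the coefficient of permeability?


Compute hydraulic gradient:
i = dh / L = 15.8 / 11.0 = 1.43636
Then apply Darcy's law:
k = Q / (A * i)
k = 0.0612 / (32.4 * 1.43636)
k = 0.0612 / 46.5382
k = 0.001315 cm/s


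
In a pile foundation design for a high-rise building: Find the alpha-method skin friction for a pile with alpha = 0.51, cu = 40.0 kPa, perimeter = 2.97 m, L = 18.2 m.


Using Qs = alpha * cu * perimeter * L
Qs = 0.51 * 40.0 * 2.97 * 18.2
Qs = 1102.7 kN


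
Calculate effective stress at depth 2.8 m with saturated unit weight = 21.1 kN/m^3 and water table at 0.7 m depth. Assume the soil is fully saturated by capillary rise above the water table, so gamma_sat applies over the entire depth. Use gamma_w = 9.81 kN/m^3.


Result: 38.48 kPa

Derivation:
Total stress = gamma_sat * depth
sigma = 21.1 * 2.8 = 59.08 kPa
Pore water pressure u = gamma_w * (depth - d_wt)
u = 9.81 * (2.8 - 0.7) = 20.601 kPa
Effective stress = sigma - u
sigma' = 59.08 - 20.601 = 38.48 kPa


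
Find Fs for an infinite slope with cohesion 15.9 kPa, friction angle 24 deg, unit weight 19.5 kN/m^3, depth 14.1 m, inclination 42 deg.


Result: 0.611

Derivation:
Using Fs = c / (gamma*H*sin(beta)*cos(beta)) + tan(phi)/tan(beta)
Cohesion contribution = 15.9 / (19.5*14.1*sin(42)*cos(42))
Cohesion contribution = 0.116294
Friction contribution = tan(24)/tan(42) = 0.494477
Fs = 0.116294 + 0.494477
Fs = 0.611


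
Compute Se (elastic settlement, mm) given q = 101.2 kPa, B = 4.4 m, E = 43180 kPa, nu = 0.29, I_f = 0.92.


Using Se = q * B * (1 - nu^2) * I_f / E
1 - nu^2 = 1 - 0.29^2 = 0.9159
Se = 101.2 * 4.4 * 0.9159 * 0.92 / 43180
Se = 0.008689 m
Convert to mm: Se = 0.008689 * 1000 = 8.689 mm


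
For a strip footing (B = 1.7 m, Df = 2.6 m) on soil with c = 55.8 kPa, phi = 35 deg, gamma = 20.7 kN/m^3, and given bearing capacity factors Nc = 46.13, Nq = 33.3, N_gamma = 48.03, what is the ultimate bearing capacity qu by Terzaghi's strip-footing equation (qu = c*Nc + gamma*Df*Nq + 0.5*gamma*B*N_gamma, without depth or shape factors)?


Result: 5211.35 kPa

Derivation:
Compute qu = c*Nc + gamma*Df*Nq + 0.5*gamma*B*N_gamma
Term 1: 55.8 * 46.13 = 2574.054
Term 2: 20.7 * 2.6 * 33.3 = 1792.206
Term 3: 0.5 * 20.7 * 1.7 * 48.03 = 845.08785
qu = 2574.054 + 1792.206 + 845.08785
qu = 5211.35 kPa


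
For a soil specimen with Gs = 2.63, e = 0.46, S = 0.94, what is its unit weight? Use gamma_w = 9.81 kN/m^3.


Using gamma = gamma_w * (Gs + S*e) / (1 + e)
Numerator: Gs + S*e = 2.63 + 0.94*0.46 = 3.0624
Denominator: 1 + e = 1 + 0.46 = 1.46
gamma = 9.81 * 3.0624 / 1.46
gamma = 20.577 kN/m^3


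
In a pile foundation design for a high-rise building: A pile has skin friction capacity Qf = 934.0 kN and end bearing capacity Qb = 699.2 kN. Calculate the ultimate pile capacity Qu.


Using Qu = Qf + Qb
Qu = 934.0 + 699.2
Qu = 1633.2 kN


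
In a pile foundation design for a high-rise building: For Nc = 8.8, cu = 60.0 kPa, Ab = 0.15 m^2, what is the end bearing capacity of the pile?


Result: 79.2 kN

Derivation:
Using Qb = Nc * cu * Ab
Qb = 8.8 * 60.0 * 0.15
Qb = 79.2 kN


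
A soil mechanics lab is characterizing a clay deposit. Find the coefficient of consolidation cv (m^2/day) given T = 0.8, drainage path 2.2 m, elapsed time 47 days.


Using cv = T * H_dr^2 / t
H_dr^2 = 2.2^2 = 4.84
cv = 0.8 * 4.84 / 47
cv = 0.08238 m^2/day


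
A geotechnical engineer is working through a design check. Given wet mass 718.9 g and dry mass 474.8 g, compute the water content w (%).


Result: 51.41 %

Derivation:
Using w = (m_wet - m_dry) / m_dry * 100
m_wet - m_dry = 718.9 - 474.8 = 244.1 g
w = 244.1 / 474.8 * 100
w = 51.41 %


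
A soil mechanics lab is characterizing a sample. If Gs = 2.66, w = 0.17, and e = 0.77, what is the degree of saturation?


Using S = Gs * w / e
S = 2.66 * 0.17 / 0.77
S = 0.5873


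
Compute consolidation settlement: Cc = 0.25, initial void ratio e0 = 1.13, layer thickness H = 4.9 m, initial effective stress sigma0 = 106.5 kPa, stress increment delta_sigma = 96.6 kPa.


Using Sc = Cc * H / (1 + e0) * log10((sigma0 + delta_sigma) / sigma0)
Stress ratio = (106.5 + 96.6) / 106.5 = 1.90704
log10(1.90704) = 0.28036
Cc * H / (1 + e0) = 0.25 * 4.9 / (1 + 1.13) = 0.575117
Sc = 0.575117 * 0.28036
Sc = 0.1612 m


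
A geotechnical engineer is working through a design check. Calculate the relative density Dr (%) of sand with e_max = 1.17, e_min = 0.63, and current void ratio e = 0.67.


Using Dr = (e_max - e) / (e_max - e_min) * 100
e_max - e = 1.17 - 0.67 = 0.5
e_max - e_min = 1.17 - 0.63 = 0.54
Dr = 0.5 / 0.54 * 100
Dr = 92.59 %


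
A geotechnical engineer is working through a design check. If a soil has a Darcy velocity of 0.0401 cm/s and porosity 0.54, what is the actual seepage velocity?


Result: 0.07426 cm/s

Derivation:
Using v_s = v_d / n
v_s = 0.0401 / 0.54
v_s = 0.07426 cm/s


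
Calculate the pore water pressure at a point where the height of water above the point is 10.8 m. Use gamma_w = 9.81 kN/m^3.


Using u = gamma_w * h_w
u = 9.81 * 10.8
u = 105.95 kPa


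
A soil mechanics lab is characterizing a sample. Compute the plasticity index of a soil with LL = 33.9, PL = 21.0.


Using PI = LL - PL
PI = 33.9 - 21.0
PI = 12.9


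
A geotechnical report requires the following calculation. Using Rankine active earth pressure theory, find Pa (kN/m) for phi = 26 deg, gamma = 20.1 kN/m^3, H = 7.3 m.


Compute active earth pressure coefficient:
Ka = tan^2(45 - phi/2) = tan^2(32.0) = 0.390462
Compute active force:
Pa = 0.5 * Ka * gamma * H^2
Pa = 0.5 * 0.390462 * 20.1 * 7.3^2
Pa = 209.12 kN/m


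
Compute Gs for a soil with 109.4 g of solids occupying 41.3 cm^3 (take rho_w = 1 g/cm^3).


Result: 2.649

Derivation:
Using Gs = m_s / (V_s * rho_w)
Since rho_w = 1 g/cm^3:
Gs = 109.4 / 41.3
Gs = 2.649


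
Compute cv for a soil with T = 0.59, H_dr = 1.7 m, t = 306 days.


Using cv = T * H_dr^2 / t
H_dr^2 = 1.7^2 = 2.89
cv = 0.59 * 2.89 / 306
cv = 0.00557 m^2/day


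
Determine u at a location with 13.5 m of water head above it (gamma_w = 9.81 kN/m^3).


Using u = gamma_w * h_w
u = 9.81 * 13.5
u = 132.44 kPa


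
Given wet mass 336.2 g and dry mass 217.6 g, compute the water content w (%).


Using w = (m_wet - m_dry) / m_dry * 100
m_wet - m_dry = 336.2 - 217.6 = 118.6 g
w = 118.6 / 217.6 * 100
w = 54.5 %


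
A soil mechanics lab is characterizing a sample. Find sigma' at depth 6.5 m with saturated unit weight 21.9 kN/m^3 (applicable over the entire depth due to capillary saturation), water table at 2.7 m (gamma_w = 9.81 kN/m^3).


Total stress = gamma_sat * depth
sigma = 21.9 * 6.5 = 142.35 kPa
Pore water pressure u = gamma_w * (depth - d_wt)
u = 9.81 * (6.5 - 2.7) = 37.278 kPa
Effective stress = sigma - u
sigma' = 142.35 - 37.278 = 105.07 kPa


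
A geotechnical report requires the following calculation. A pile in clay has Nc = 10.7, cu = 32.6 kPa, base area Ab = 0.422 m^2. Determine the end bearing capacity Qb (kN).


Using Qb = Nc * cu * Ab
Qb = 10.7 * 32.6 * 0.422
Qb = 147.2 kN


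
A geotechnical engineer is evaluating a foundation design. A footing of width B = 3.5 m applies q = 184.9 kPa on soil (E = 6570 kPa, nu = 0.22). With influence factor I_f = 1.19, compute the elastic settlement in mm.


Result: 111.543 mm

Derivation:
Using Se = q * B * (1 - nu^2) * I_f / E
1 - nu^2 = 1 - 0.22^2 = 0.9516
Se = 184.9 * 3.5 * 0.9516 * 1.19 / 6570
Se = 0.111543 m
Convert to mm: Se = 0.111543 * 1000 = 111.543 mm


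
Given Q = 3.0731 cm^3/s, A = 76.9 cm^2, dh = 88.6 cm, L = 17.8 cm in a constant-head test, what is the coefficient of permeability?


Compute hydraulic gradient:
i = dh / L = 88.6 / 17.8 = 4.97753
Then apply Darcy's law:
k = Q / (A * i)
k = 3.0731 / (76.9 * 4.97753)
k = 3.0731 / 382.772
k = 0.008029 cm/s


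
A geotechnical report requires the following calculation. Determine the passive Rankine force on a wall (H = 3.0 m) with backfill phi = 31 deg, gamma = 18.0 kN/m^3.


Result: 253.05 kN/m

Derivation:
Compute passive earth pressure coefficient:
Kp = tan^2(45 + phi/2) = tan^2(60.5) = 3.124035
Compute passive force:
Pp = 0.5 * Kp * gamma * H^2
Pp = 0.5 * 3.124035 * 18.0 * 3.0^2
Pp = 253.05 kN/m


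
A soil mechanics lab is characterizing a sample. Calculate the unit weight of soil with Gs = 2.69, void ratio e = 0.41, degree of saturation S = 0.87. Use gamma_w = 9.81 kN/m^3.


Using gamma = gamma_w * (Gs + S*e) / (1 + e)
Numerator: Gs + S*e = 2.69 + 0.87*0.41 = 3.0467
Denominator: 1 + e = 1 + 0.41 = 1.41
gamma = 9.81 * 3.0467 / 1.41
gamma = 21.197 kN/m^3


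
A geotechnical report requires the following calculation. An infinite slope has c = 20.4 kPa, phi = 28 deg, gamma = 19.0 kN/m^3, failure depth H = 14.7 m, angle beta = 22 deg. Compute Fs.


Using Fs = c / (gamma*H*sin(beta)*cos(beta)) + tan(phi)/tan(beta)
Cohesion contribution = 20.4 / (19.0*14.7*sin(22)*cos(22))
Cohesion contribution = 0.21029
Friction contribution = tan(28)/tan(22) = 1.31603
Fs = 0.21029 + 1.31603
Fs = 1.526


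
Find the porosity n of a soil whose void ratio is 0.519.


Using the relation n = e / (1 + e)
n = 0.519 / (1 + 0.519)
n = 0.519 / 1.519
n = 0.3417


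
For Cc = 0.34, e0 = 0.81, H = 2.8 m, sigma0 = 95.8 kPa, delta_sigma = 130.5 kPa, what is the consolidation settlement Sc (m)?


Using Sc = Cc * H / (1 + e0) * log10((sigma0 + delta_sigma) / sigma0)
Stress ratio = (95.8 + 130.5) / 95.8 = 2.36221
log10(2.36221) = 0.373319
Cc * H / (1 + e0) = 0.34 * 2.8 / (1 + 0.81) = 0.525967
Sc = 0.525967 * 0.373319
Sc = 0.1964 m


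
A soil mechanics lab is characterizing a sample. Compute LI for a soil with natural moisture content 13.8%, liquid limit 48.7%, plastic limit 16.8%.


First compute the plasticity index:
PI = LL - PL = 48.7 - 16.8 = 31.9
Then compute the liquidity index:
LI = (w - PL) / PI
LI = (13.8 - 16.8) / 31.9
LI = -0.094


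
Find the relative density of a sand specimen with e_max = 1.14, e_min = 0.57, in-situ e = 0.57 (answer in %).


Result: 100.0 %

Derivation:
Using Dr = (e_max - e) / (e_max - e_min) * 100
e_max - e = 1.14 - 0.57 = 0.57
e_max - e_min = 1.14 - 0.57 = 0.57
Dr = 0.57 / 0.57 * 100
Dr = 100.0 %


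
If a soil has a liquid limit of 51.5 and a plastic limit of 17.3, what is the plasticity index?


Using PI = LL - PL
PI = 51.5 - 17.3
PI = 34.2


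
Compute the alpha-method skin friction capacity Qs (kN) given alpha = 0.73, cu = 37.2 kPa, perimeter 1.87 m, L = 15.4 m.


Result: 782.04 kN

Derivation:
Using Qs = alpha * cu * perimeter * L
Qs = 0.73 * 37.2 * 1.87 * 15.4
Qs = 782.04 kN


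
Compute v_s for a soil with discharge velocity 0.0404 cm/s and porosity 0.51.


Using v_s = v_d / n
v_s = 0.0404 / 0.51
v_s = 0.07922 cm/s


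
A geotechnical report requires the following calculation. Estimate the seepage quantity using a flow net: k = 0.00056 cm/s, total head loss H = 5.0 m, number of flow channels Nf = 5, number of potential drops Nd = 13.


Result: 1.077e-05 m^3/s per m

Derivation:
Convert k to m/s for unit consistency with H:
k = 0.00056 cm/s = 0.00056 / 100 m/s = 5.6e-06 m/s
Using q = k * H * Nf / Nd
Nf / Nd = 5 / 13 = 0.3846
q = 5.6e-06 * 5.0 * 0.3846
q = 1.077e-05 m^3/s per m


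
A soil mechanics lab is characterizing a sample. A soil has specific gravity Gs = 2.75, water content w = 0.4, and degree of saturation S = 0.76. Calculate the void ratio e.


Using the relation e = Gs * w / S
e = 2.75 * 0.4 / 0.76
e = 1.4474


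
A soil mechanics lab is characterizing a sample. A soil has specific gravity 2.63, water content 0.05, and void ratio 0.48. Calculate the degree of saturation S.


Using S = Gs * w / e
S = 2.63 * 0.05 / 0.48
S = 0.274


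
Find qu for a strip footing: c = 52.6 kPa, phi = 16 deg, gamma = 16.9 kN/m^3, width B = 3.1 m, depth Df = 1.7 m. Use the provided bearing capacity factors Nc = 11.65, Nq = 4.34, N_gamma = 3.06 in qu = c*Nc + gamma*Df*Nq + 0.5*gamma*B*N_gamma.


Result: 817.63 kPa

Derivation:
Compute qu = c*Nc + gamma*Df*Nq + 0.5*gamma*B*N_gamma
Term 1: 52.6 * 11.65 = 612.79
Term 2: 16.9 * 1.7 * 4.34 = 124.6882
Term 3: 0.5 * 16.9 * 3.1 * 3.06 = 80.1567
qu = 612.79 + 124.6882 + 80.1567
qu = 817.63 kPa


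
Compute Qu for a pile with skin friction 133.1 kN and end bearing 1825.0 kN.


Using Qu = Qf + Qb
Qu = 133.1 + 1825.0
Qu = 1958.1 kN


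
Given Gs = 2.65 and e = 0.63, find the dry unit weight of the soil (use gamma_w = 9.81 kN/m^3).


Using gamma_d = Gs * gamma_w / (1 + e)
gamma_d = 2.65 * 9.81 / (1 + 0.63)
gamma_d = 2.65 * 9.81 / 1.63
gamma_d = 15.949 kN/m^3


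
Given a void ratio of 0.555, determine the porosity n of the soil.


Using the relation n = e / (1 + e)
n = 0.555 / (1 + 0.555)
n = 0.555 / 1.555
n = 0.3569


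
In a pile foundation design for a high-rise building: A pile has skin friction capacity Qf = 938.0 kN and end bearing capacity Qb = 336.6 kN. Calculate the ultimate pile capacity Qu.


Using Qu = Qf + Qb
Qu = 938.0 + 336.6
Qu = 1274.6 kN


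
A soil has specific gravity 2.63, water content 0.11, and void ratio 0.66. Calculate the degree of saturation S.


Using S = Gs * w / e
S = 2.63 * 0.11 / 0.66
S = 0.4383


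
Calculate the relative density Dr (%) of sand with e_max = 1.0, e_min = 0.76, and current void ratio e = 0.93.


Result: 29.17 %

Derivation:
Using Dr = (e_max - e) / (e_max - e_min) * 100
e_max - e = 1.0 - 0.93 = 0.07
e_max - e_min = 1.0 - 0.76 = 0.24
Dr = 0.07 / 0.24 * 100
Dr = 29.17 %


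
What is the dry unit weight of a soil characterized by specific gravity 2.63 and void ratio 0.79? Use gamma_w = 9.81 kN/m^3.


Result: 14.414 kN/m^3

Derivation:
Using gamma_d = Gs * gamma_w / (1 + e)
gamma_d = 2.63 * 9.81 / (1 + 0.79)
gamma_d = 2.63 * 9.81 / 1.79
gamma_d = 14.414 kN/m^3


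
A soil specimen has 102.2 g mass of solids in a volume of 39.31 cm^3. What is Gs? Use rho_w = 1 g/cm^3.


Using Gs = m_s / (V_s * rho_w)
Since rho_w = 1 g/cm^3:
Gs = 102.2 / 39.31
Gs = 2.6


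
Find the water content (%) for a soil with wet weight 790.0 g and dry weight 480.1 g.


Using w = (m_wet - m_dry) / m_dry * 100
m_wet - m_dry = 790.0 - 480.1 = 309.9 g
w = 309.9 / 480.1 * 100
w = 64.55 %


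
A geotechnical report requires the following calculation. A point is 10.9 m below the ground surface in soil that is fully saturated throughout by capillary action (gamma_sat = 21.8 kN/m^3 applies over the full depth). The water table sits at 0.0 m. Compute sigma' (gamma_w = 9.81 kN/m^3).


Total stress = gamma_sat * depth
sigma = 21.8 * 10.9 = 237.62 kPa
Pore water pressure u = gamma_w * (depth - d_wt)
u = 9.81 * (10.9 - 0.0) = 106.929 kPa
Effective stress = sigma - u
sigma' = 237.62 - 106.929 = 130.69 kPa


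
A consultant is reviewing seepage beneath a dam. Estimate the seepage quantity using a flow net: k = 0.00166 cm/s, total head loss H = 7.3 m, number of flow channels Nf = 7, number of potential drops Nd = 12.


Convert k to m/s for unit consistency with H:
k = 0.00166 cm/s = 0.00166 / 100 m/s = 1.66e-05 m/s
Using q = k * H * Nf / Nd
Nf / Nd = 7 / 12 = 0.5833
q = 1.66e-05 * 7.3 * 0.5833
q = 7.069e-05 m^3/s per m


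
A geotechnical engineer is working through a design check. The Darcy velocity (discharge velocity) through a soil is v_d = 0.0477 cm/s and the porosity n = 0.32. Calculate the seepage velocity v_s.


Result: 0.14906 cm/s

Derivation:
Using v_s = v_d / n
v_s = 0.0477 / 0.32
v_s = 0.14906 cm/s


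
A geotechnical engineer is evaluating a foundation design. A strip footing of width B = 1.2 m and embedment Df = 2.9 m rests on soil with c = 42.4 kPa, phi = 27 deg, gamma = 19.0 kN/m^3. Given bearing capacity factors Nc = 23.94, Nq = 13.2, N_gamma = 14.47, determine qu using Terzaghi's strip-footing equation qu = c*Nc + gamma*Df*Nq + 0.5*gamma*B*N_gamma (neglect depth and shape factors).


Result: 1907.33 kPa

Derivation:
Compute qu = c*Nc + gamma*Df*Nq + 0.5*gamma*B*N_gamma
Term 1: 42.4 * 23.94 = 1015.056
Term 2: 19.0 * 2.9 * 13.2 = 727.32
Term 3: 0.5 * 19.0 * 1.2 * 14.47 = 164.958
qu = 1015.056 + 727.32 + 164.958
qu = 1907.33 kPa


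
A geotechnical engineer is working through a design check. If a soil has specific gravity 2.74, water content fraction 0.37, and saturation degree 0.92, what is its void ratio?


Using the relation e = Gs * w / S
e = 2.74 * 0.37 / 0.92
e = 1.102


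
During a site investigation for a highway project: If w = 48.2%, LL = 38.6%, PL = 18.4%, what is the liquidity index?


First compute the plasticity index:
PI = LL - PL = 38.6 - 18.4 = 20.2
Then compute the liquidity index:
LI = (w - PL) / PI
LI = (48.2 - 18.4) / 20.2
LI = 1.475


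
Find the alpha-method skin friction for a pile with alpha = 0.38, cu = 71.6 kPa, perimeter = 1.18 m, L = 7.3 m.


Result: 234.37 kN

Derivation:
Using Qs = alpha * cu * perimeter * L
Qs = 0.38 * 71.6 * 1.18 * 7.3
Qs = 234.37 kN


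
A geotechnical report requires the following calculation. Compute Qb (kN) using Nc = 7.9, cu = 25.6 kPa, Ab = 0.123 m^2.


Result: 24.88 kN

Derivation:
Using Qb = Nc * cu * Ab
Qb = 7.9 * 25.6 * 0.123
Qb = 24.88 kN


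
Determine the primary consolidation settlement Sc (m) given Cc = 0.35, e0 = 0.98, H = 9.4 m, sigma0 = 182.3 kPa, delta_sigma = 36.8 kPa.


Using Sc = Cc * H / (1 + e0) * log10((sigma0 + delta_sigma) / sigma0)
Stress ratio = (182.3 + 36.8) / 182.3 = 1.20187
log10(1.20187) = 0.0798557
Cc * H / (1 + e0) = 0.35 * 9.4 / (1 + 0.98) = 1.66162
Sc = 1.66162 * 0.0798557
Sc = 0.1327 m


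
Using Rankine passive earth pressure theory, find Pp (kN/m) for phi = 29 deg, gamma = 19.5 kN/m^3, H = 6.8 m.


Result: 1299.35 kN/m

Derivation:
Compute passive earth pressure coefficient:
Kp = tan^2(45 + phi/2) = tan^2(59.5) = 2.88206
Compute passive force:
Pp = 0.5 * Kp * gamma * H^2
Pp = 0.5 * 2.88206 * 19.5 * 6.8^2
Pp = 1299.35 kN/m


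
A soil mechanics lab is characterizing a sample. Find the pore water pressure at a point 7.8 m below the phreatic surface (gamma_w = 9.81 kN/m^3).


Using u = gamma_w * h_w
u = 9.81 * 7.8
u = 76.52 kPa


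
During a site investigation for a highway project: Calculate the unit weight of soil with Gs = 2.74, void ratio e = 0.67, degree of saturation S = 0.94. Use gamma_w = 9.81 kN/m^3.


Result: 19.795 kN/m^3

Derivation:
Using gamma = gamma_w * (Gs + S*e) / (1 + e)
Numerator: Gs + S*e = 2.74 + 0.94*0.67 = 3.3698
Denominator: 1 + e = 1 + 0.67 = 1.67
gamma = 9.81 * 3.3698 / 1.67
gamma = 19.795 kN/m^3


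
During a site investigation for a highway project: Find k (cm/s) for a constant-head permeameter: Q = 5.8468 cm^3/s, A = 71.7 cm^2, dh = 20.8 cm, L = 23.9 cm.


Compute hydraulic gradient:
i = dh / L = 20.8 / 23.9 = 0.870293
Then apply Darcy's law:
k = Q / (A * i)
k = 5.8468 / (71.7 * 0.870293)
k = 5.8468 / 62.4
k = 0.093699 cm/s


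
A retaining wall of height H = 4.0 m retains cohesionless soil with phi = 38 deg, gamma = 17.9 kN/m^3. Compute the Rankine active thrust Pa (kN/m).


Compute active earth pressure coefficient:
Ka = tan^2(45 - phi/2) = tan^2(26.0) = 0.237883
Compute active force:
Pa = 0.5 * Ka * gamma * H^2
Pa = 0.5 * 0.237883 * 17.9 * 4.0^2
Pa = 34.06 kN/m


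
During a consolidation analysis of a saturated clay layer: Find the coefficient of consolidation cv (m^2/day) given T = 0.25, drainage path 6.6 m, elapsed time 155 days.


Using cv = T * H_dr^2 / t
H_dr^2 = 6.6^2 = 43.56
cv = 0.25 * 43.56 / 155
cv = 0.07026 m^2/day


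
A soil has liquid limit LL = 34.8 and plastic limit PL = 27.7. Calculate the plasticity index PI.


Result: 7.1

Derivation:
Using PI = LL - PL
PI = 34.8 - 27.7
PI = 7.1


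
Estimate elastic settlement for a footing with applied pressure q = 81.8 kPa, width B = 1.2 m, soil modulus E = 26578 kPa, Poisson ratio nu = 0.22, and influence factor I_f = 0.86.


Result: 3.022 mm

Derivation:
Using Se = q * B * (1 - nu^2) * I_f / E
1 - nu^2 = 1 - 0.22^2 = 0.9516
Se = 81.8 * 1.2 * 0.9516 * 0.86 / 26578
Se = 0.003022 m
Convert to mm: Se = 0.003022 * 1000 = 3.022 mm


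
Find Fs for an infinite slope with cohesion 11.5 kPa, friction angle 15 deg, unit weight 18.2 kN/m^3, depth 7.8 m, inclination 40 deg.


Using Fs = c / (gamma*H*sin(beta)*cos(beta)) + tan(phi)/tan(beta)
Cohesion contribution = 11.5 / (18.2*7.8*sin(40)*cos(40))
Cohesion contribution = 0.164517
Friction contribution = tan(15)/tan(40) = 0.319329
Fs = 0.164517 + 0.319329
Fs = 0.484


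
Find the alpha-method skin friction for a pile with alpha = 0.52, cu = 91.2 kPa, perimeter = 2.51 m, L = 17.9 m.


Using Qs = alpha * cu * perimeter * L
Qs = 0.52 * 91.2 * 2.51 * 17.9
Qs = 2130.71 kN


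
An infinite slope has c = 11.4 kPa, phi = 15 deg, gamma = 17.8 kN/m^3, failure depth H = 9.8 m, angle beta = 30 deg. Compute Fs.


Using Fs = c / (gamma*H*sin(beta)*cos(beta)) + tan(phi)/tan(beta)
Cohesion contribution = 11.4 / (17.8*9.8*sin(30)*cos(30))
Cohesion contribution = 0.150924
Friction contribution = tan(15)/tan(30) = 0.464102
Fs = 0.150924 + 0.464102
Fs = 0.615


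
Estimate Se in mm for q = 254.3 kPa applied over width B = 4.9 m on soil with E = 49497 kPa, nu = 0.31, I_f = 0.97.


Using Se = q * B * (1 - nu^2) * I_f / E
1 - nu^2 = 1 - 0.31^2 = 0.9039
Se = 254.3 * 4.9 * 0.9039 * 0.97 / 49497
Se = 0.022073 m
Convert to mm: Se = 0.022073 * 1000 = 22.073 mm


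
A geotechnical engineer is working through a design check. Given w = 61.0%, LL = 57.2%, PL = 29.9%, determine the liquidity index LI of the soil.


First compute the plasticity index:
PI = LL - PL = 57.2 - 29.9 = 27.3
Then compute the liquidity index:
LI = (w - PL) / PI
LI = (61.0 - 29.9) / 27.3
LI = 1.139


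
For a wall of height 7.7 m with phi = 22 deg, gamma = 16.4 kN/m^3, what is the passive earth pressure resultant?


Result: 1068.61 kN/m

Derivation:
Compute passive earth pressure coefficient:
Kp = tan^2(45 + phi/2) = tan^2(56.0) = 2.197987
Compute passive force:
Pp = 0.5 * Kp * gamma * H^2
Pp = 0.5 * 2.197987 * 16.4 * 7.7^2
Pp = 1068.61 kN/m


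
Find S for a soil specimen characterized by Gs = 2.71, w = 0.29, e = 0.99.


Using S = Gs * w / e
S = 2.71 * 0.29 / 0.99
S = 0.7938


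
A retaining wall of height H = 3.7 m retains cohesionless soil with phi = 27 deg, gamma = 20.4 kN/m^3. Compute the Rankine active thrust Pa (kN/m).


Result: 52.44 kN/m

Derivation:
Compute active earth pressure coefficient:
Ka = tan^2(45 - phi/2) = tan^2(31.5) = 0.375525
Compute active force:
Pa = 0.5 * Ka * gamma * H^2
Pa = 0.5 * 0.375525 * 20.4 * 3.7^2
Pa = 52.44 kN/m


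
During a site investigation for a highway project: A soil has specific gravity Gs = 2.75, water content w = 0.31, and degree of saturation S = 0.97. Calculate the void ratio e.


Result: 0.8789

Derivation:
Using the relation e = Gs * w / S
e = 2.75 * 0.31 / 0.97
e = 0.8789


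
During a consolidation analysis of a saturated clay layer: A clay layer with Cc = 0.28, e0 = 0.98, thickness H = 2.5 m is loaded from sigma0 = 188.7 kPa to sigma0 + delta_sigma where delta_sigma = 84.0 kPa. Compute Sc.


Using Sc = Cc * H / (1 + e0) * log10((sigma0 + delta_sigma) / sigma0)
Stress ratio = (188.7 + 84.0) / 188.7 = 1.44515
log10(1.44515) = 0.159913
Cc * H / (1 + e0) = 0.28 * 2.5 / (1 + 0.98) = 0.353535
Sc = 0.353535 * 0.159913
Sc = 0.0565 m


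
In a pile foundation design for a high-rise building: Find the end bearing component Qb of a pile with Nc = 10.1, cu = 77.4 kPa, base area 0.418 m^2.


Using Qb = Nc * cu * Ab
Qb = 10.1 * 77.4 * 0.418
Qb = 326.77 kN


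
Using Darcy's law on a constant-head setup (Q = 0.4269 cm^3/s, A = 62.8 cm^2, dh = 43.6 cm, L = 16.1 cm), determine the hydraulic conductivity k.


Compute hydraulic gradient:
i = dh / L = 43.6 / 16.1 = 2.70807
Then apply Darcy's law:
k = Q / (A * i)
k = 0.4269 / (62.8 * 2.70807)
k = 0.4269 / 170.067
k = 0.00251 cm/s


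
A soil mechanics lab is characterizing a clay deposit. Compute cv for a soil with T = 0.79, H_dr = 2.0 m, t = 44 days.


Result: 0.07182 m^2/day

Derivation:
Using cv = T * H_dr^2 / t
H_dr^2 = 2.0^2 = 4.0
cv = 0.79 * 4.0 / 44
cv = 0.07182 m^2/day


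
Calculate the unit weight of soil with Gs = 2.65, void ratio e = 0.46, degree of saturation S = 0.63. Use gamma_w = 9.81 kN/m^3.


Using gamma = gamma_w * (Gs + S*e) / (1 + e)
Numerator: Gs + S*e = 2.65 + 0.63*0.46 = 2.9398
Denominator: 1 + e = 1 + 0.46 = 1.46
gamma = 9.81 * 2.9398 / 1.46
gamma = 19.753 kN/m^3


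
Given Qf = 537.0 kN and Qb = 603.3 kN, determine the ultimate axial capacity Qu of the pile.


Using Qu = Qf + Qb
Qu = 537.0 + 603.3
Qu = 1140.3 kN


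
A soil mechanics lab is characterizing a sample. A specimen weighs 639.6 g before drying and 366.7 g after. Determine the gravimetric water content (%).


Using w = (m_wet - m_dry) / m_dry * 100
m_wet - m_dry = 639.6 - 366.7 = 272.9 g
w = 272.9 / 366.7 * 100
w = 74.42 %


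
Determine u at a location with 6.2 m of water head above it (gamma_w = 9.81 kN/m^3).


Result: 60.82 kPa

Derivation:
Using u = gamma_w * h_w
u = 9.81 * 6.2
u = 60.82 kPa


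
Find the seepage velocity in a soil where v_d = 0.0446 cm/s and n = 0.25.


Using v_s = v_d / n
v_s = 0.0446 / 0.25
v_s = 0.1784 cm/s


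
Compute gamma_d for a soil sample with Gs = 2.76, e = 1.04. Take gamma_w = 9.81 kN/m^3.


Result: 13.272 kN/m^3

Derivation:
Using gamma_d = Gs * gamma_w / (1 + e)
gamma_d = 2.76 * 9.81 / (1 + 1.04)
gamma_d = 2.76 * 9.81 / 2.04
gamma_d = 13.272 kN/m^3


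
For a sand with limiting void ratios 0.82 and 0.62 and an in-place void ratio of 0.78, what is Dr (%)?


Using Dr = (e_max - e) / (e_max - e_min) * 100
e_max - e = 0.82 - 0.78 = 0.04
e_max - e_min = 0.82 - 0.62 = 0.2
Dr = 0.04 / 0.2 * 100
Dr = 20.0 %


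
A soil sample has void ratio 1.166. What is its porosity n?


Using the relation n = e / (1 + e)
n = 1.166 / (1 + 1.166)
n = 1.166 / 2.166
n = 0.5383


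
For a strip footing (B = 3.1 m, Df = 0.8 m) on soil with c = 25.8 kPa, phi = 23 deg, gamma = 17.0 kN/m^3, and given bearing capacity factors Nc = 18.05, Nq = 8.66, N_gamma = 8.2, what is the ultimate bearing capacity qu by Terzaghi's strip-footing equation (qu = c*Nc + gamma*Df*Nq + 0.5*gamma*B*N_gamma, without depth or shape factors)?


Compute qu = c*Nc + gamma*Df*Nq + 0.5*gamma*B*N_gamma
Term 1: 25.8 * 18.05 = 465.69
Term 2: 17.0 * 0.8 * 8.66 = 117.776
Term 3: 0.5 * 17.0 * 3.1 * 8.2 = 216.07
qu = 465.69 + 117.776 + 216.07
qu = 799.54 kPa


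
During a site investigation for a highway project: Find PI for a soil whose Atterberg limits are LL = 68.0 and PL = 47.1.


Using PI = LL - PL
PI = 68.0 - 47.1
PI = 20.9


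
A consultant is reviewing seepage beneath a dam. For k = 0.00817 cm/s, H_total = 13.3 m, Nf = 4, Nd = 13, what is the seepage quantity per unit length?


Convert k to m/s for unit consistency with H:
k = 0.00817 cm/s = 0.00817 / 100 m/s = 8.17e-05 m/s
Using q = k * H * Nf / Nd
Nf / Nd = 4 / 13 = 0.3077
q = 8.17e-05 * 13.3 * 0.3077
q = 0.0003343 m^3/s per m


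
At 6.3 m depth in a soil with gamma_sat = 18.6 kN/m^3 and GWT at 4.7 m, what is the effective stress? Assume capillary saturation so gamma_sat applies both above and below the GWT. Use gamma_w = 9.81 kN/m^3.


Total stress = gamma_sat * depth
sigma = 18.6 * 6.3 = 117.18 kPa
Pore water pressure u = gamma_w * (depth - d_wt)
u = 9.81 * (6.3 - 4.7) = 15.696 kPa
Effective stress = sigma - u
sigma' = 117.18 - 15.696 = 101.48 kPa


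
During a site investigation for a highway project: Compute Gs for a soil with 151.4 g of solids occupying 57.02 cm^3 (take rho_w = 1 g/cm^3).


Using Gs = m_s / (V_s * rho_w)
Since rho_w = 1 g/cm^3:
Gs = 151.4 / 57.02
Gs = 2.655


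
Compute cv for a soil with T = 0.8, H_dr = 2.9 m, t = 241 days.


Using cv = T * H_dr^2 / t
H_dr^2 = 2.9^2 = 8.41
cv = 0.8 * 8.41 / 241
cv = 0.02792 m^2/day


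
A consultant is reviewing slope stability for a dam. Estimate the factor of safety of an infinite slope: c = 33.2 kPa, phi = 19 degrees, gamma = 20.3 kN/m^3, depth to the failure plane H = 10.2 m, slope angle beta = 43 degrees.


Using Fs = c / (gamma*H*sin(beta)*cos(beta)) + tan(phi)/tan(beta)
Cohesion contribution = 33.2 / (20.3*10.2*sin(43)*cos(43))
Cohesion contribution = 0.321463
Friction contribution = tan(19)/tan(43) = 0.369246
Fs = 0.321463 + 0.369246
Fs = 0.691


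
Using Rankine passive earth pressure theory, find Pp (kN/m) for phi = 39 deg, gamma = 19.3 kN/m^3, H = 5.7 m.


Result: 1378.11 kN/m

Derivation:
Compute passive earth pressure coefficient:
Kp = tan^2(45 + phi/2) = tan^2(64.5) = 4.395495
Compute passive force:
Pp = 0.5 * Kp * gamma * H^2
Pp = 0.5 * 4.395495 * 19.3 * 5.7^2
Pp = 1378.11 kN/m


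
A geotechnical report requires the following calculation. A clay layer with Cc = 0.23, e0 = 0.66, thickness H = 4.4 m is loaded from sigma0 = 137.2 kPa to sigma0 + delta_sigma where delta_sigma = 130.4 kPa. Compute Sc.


Result: 0.1769 m

Derivation:
Using Sc = Cc * H / (1 + e0) * log10((sigma0 + delta_sigma) / sigma0)
Stress ratio = (137.2 + 130.4) / 137.2 = 1.95044
log10(1.95044) = 0.290132
Cc * H / (1 + e0) = 0.23 * 4.4 / (1 + 0.66) = 0.609639
Sc = 0.609639 * 0.290132
Sc = 0.1769 m


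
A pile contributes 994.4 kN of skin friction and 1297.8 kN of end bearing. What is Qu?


Result: 2292.2 kN

Derivation:
Using Qu = Qf + Qb
Qu = 994.4 + 1297.8
Qu = 2292.2 kN


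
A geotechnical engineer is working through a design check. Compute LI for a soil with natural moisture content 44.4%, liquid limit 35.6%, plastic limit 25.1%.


First compute the plasticity index:
PI = LL - PL = 35.6 - 25.1 = 10.5
Then compute the liquidity index:
LI = (w - PL) / PI
LI = (44.4 - 25.1) / 10.5
LI = 1.838


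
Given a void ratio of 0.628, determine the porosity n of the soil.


Using the relation n = e / (1 + e)
n = 0.628 / (1 + 0.628)
n = 0.628 / 1.628
n = 0.3857


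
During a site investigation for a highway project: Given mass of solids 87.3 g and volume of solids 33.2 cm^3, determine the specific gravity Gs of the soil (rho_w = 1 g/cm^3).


Result: 2.63

Derivation:
Using Gs = m_s / (V_s * rho_w)
Since rho_w = 1 g/cm^3:
Gs = 87.3 / 33.2
Gs = 2.63


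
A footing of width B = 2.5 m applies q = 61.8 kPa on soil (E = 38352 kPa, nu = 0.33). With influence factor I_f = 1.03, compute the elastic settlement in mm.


Using Se = q * B * (1 - nu^2) * I_f / E
1 - nu^2 = 1 - 0.33^2 = 0.8911
Se = 61.8 * 2.5 * 0.8911 * 1.03 / 38352
Se = 0.003697 m
Convert to mm: Se = 0.003697 * 1000 = 3.697 mm


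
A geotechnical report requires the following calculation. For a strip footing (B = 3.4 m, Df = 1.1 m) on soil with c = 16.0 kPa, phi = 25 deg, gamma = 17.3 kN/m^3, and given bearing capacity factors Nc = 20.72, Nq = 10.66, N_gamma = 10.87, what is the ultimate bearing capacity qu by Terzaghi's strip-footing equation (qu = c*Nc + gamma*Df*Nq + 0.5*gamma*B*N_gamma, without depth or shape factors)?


Result: 854.07 kPa

Derivation:
Compute qu = c*Nc + gamma*Df*Nq + 0.5*gamma*B*N_gamma
Term 1: 16.0 * 20.72 = 331.52
Term 2: 17.3 * 1.1 * 10.66 = 202.8598
Term 3: 0.5 * 17.3 * 3.4 * 10.87 = 319.6867
qu = 331.52 + 202.8598 + 319.6867
qu = 854.07 kPa


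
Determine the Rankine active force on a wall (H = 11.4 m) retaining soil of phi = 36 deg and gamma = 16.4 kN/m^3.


Compute active earth pressure coefficient:
Ka = tan^2(45 - phi/2) = tan^2(27.0) = 0.259616
Compute active force:
Pa = 0.5 * Ka * gamma * H^2
Pa = 0.5 * 0.259616 * 16.4 * 11.4^2
Pa = 276.67 kN/m


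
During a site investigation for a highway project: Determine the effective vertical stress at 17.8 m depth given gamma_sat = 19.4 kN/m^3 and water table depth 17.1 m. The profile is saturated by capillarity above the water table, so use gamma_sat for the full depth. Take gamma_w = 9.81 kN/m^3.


Total stress = gamma_sat * depth
sigma = 19.4 * 17.8 = 345.32 kPa
Pore water pressure u = gamma_w * (depth - d_wt)
u = 9.81 * (17.8 - 17.1) = 6.867 kPa
Effective stress = sigma - u
sigma' = 345.32 - 6.867 = 338.45 kPa


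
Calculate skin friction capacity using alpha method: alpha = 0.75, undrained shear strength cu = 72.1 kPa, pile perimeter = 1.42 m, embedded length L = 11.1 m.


Result: 852.33 kN

Derivation:
Using Qs = alpha * cu * perimeter * L
Qs = 0.75 * 72.1 * 1.42 * 11.1
Qs = 852.33 kN


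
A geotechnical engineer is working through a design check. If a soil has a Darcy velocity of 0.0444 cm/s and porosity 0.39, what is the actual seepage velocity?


Using v_s = v_d / n
v_s = 0.0444 / 0.39
v_s = 0.11385 cm/s


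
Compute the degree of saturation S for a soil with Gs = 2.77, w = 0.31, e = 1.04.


Using S = Gs * w / e
S = 2.77 * 0.31 / 1.04
S = 0.8257


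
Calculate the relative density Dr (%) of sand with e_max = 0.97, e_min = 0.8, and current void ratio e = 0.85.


Result: 70.59 %

Derivation:
Using Dr = (e_max - e) / (e_max - e_min) * 100
e_max - e = 0.97 - 0.85 = 0.12
e_max - e_min = 0.97 - 0.8 = 0.17
Dr = 0.12 / 0.17 * 100
Dr = 70.59 %


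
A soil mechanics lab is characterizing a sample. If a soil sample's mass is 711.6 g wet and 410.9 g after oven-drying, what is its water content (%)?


Result: 73.18 %

Derivation:
Using w = (m_wet - m_dry) / m_dry * 100
m_wet - m_dry = 711.6 - 410.9 = 300.7 g
w = 300.7 / 410.9 * 100
w = 73.18 %


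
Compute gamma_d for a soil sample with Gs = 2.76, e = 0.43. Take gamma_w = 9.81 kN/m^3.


Using gamma_d = Gs * gamma_w / (1 + e)
gamma_d = 2.76 * 9.81 / (1 + 0.43)
gamma_d = 2.76 * 9.81 / 1.43
gamma_d = 18.934 kN/m^3


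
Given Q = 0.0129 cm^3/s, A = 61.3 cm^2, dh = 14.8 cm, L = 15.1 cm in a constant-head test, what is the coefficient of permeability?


Compute hydraulic gradient:
i = dh / L = 14.8 / 15.1 = 0.980132
Then apply Darcy's law:
k = Q / (A * i)
k = 0.0129 / (61.3 * 0.980132)
k = 0.0129 / 60.0821
k = 0.000215 cm/s


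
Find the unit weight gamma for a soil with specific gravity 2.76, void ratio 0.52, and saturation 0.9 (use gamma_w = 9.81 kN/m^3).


Result: 20.833 kN/m^3

Derivation:
Using gamma = gamma_w * (Gs + S*e) / (1 + e)
Numerator: Gs + S*e = 2.76 + 0.9*0.52 = 3.228
Denominator: 1 + e = 1 + 0.52 = 1.52
gamma = 9.81 * 3.228 / 1.52
gamma = 20.833 kN/m^3


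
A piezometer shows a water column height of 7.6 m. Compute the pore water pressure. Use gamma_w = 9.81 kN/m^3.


Using u = gamma_w * h_w
u = 9.81 * 7.6
u = 74.56 kPa


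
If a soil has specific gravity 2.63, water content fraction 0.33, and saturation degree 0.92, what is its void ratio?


Using the relation e = Gs * w / S
e = 2.63 * 0.33 / 0.92
e = 0.9434


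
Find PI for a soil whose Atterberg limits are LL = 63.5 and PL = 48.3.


Using PI = LL - PL
PI = 63.5 - 48.3
PI = 15.2
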